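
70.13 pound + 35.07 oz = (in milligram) 3.28e+07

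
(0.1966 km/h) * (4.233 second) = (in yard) 0.2528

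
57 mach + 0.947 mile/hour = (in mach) 57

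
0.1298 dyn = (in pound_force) 2.918e-07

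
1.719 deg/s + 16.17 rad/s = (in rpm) 154.7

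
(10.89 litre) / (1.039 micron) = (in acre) 2.59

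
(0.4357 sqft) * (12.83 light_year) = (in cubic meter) 4.913e+15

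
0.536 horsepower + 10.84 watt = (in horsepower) 0.5505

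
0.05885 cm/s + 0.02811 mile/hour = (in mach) 3.863e-05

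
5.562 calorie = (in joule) 23.27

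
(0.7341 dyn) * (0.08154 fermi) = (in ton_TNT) 1.431e-31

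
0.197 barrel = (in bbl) 0.197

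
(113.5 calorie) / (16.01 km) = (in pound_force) 0.006668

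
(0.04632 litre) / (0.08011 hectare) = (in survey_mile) 3.593e-11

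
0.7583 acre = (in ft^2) 3.303e+04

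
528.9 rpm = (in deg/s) 3173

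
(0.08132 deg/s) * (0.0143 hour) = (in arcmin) 251.2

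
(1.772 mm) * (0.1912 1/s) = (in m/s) 0.0003388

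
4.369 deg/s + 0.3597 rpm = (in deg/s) 6.527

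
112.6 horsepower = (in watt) 8.397e+04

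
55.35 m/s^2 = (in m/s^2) 55.35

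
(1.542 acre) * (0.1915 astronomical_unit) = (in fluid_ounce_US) 6.045e+18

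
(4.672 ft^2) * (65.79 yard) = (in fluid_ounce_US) 8.829e+05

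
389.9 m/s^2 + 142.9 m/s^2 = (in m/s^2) 532.8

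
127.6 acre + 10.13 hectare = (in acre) 152.6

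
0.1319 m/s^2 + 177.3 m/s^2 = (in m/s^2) 177.4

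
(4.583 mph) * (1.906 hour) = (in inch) 5.535e+05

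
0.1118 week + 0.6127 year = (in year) 0.6148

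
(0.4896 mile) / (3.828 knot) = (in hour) 0.1111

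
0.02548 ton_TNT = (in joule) 1.066e+08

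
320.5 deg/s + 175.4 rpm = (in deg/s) 1373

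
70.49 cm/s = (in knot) 1.37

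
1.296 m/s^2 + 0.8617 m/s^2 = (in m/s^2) 2.158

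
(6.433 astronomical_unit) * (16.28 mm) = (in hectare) 1.567e+06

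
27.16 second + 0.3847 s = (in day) 0.0003188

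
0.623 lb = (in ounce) 9.968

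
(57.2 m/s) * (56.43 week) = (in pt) 5.534e+12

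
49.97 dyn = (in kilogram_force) 5.096e-05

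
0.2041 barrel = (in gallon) 8.572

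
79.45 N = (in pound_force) 17.86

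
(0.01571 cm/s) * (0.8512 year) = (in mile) 2.62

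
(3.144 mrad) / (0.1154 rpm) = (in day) 3.011e-06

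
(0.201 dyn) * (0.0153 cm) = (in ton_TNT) 7.35e-20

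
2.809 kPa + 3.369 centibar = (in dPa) 6.178e+04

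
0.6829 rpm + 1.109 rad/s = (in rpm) 11.27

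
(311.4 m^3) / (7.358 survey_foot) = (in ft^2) 1495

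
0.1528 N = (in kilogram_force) 0.01558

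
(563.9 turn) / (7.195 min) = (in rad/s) 8.207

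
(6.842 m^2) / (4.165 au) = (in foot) 3.603e-11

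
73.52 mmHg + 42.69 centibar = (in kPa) 52.49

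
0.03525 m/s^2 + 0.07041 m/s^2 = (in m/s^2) 0.1057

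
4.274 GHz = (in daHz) 4.274e+08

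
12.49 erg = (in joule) 1.249e-06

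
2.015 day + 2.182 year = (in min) 1.15e+06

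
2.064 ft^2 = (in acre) 4.738e-05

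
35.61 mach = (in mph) 2.712e+04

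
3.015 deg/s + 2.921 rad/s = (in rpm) 28.4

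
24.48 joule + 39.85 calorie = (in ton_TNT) 4.57e-08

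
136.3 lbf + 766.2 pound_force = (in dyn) 4.015e+08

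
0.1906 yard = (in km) 0.0001743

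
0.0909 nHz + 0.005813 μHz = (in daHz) 5.904e-10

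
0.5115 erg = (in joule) 5.115e-08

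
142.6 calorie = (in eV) 3.724e+21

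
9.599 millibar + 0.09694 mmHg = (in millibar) 9.728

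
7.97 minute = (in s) 478.2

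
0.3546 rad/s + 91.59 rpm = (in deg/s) 569.9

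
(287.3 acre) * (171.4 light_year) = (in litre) 1.885e+27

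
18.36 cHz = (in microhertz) 1.836e+05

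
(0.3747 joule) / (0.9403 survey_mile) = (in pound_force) 5.566e-05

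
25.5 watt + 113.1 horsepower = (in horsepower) 113.1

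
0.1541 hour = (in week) 0.0009173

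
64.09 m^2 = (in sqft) 689.9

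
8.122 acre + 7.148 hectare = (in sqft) 1.123e+06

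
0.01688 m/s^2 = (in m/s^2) 0.01688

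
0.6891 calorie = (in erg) 2.883e+07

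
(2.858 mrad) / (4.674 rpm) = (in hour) 1.622e-06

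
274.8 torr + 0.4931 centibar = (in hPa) 371.3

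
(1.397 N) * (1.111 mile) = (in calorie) 597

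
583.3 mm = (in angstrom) 5.833e+09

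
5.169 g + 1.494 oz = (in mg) 4.752e+04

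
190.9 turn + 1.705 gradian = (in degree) 6.873e+04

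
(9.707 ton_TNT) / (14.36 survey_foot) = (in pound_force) 2.086e+09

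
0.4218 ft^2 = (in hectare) 3.919e-06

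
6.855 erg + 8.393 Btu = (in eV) 5.527e+22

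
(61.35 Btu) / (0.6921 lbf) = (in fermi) 2.102e+19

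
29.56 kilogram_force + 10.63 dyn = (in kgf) 29.56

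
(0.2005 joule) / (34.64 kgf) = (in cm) 0.05902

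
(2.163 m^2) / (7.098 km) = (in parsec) 9.876e-21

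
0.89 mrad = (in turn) 0.0001416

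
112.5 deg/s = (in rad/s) 1.963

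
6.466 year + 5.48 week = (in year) 6.571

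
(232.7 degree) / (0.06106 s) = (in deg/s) 3811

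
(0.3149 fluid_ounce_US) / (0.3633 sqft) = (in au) 1.844e-15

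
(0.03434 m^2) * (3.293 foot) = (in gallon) 9.105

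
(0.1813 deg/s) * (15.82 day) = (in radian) 4325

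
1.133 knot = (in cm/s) 58.29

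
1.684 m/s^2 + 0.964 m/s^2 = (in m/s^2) 2.648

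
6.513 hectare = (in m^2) 6.513e+04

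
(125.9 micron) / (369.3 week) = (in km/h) 2.029e-12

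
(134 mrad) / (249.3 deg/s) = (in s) 0.0308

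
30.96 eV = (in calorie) 1.186e-18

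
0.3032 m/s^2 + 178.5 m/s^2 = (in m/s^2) 178.8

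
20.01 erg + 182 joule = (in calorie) 43.5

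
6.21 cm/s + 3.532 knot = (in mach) 0.005519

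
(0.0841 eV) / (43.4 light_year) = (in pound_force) 7.377e-39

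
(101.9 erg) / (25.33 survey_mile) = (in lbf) 5.62e-11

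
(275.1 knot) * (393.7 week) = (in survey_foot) 1.106e+11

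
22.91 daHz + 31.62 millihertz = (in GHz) 2.291e-07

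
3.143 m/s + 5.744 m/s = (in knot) 17.27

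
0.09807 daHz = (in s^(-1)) 0.9807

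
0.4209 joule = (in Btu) 0.0003989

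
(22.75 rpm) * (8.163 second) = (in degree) 1114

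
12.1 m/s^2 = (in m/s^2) 12.1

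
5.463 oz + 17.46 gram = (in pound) 0.3799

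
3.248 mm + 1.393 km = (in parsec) 4.514e-14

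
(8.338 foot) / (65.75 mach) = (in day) 1.314e-09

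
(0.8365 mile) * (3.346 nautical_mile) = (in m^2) 8.342e+06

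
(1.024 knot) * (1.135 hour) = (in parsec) 6.976e-14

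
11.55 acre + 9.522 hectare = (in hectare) 14.2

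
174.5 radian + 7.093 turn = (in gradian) 1.395e+04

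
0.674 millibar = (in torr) 0.5055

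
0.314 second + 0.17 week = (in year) 0.00326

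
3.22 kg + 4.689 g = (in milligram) 3.225e+06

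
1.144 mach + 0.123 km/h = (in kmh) 1402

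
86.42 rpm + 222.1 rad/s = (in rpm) 2207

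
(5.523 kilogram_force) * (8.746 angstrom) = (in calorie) 1.132e-08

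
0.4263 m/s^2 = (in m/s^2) 0.4263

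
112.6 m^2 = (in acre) 0.02782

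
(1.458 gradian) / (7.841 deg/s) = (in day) 1.937e-06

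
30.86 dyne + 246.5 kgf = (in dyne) 2.417e+08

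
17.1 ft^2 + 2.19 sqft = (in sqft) 19.29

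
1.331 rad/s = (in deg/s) 76.26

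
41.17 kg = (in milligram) 4.117e+07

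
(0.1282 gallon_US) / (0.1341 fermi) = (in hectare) 3.619e+08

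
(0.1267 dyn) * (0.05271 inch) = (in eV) 1.059e+10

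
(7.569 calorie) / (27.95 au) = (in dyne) 7.574e-07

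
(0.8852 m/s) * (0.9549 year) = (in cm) 2.666e+09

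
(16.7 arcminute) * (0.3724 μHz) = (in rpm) 1.728e-08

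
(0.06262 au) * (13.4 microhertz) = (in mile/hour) 2.808e+05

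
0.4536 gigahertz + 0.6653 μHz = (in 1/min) 2.722e+10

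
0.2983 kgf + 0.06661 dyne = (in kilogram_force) 0.2983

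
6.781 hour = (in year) 0.0007741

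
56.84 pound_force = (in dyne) 2.528e+07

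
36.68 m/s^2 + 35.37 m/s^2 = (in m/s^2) 72.05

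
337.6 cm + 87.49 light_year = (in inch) 3.259e+19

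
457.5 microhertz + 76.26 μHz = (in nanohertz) 5.338e+05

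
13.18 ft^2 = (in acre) 0.0003026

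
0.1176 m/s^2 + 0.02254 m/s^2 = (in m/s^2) 0.1401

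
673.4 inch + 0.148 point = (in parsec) 5.543e-16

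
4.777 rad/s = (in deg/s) 273.7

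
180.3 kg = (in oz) 6360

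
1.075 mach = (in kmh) 1318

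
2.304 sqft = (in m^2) 0.214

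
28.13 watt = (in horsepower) 0.03772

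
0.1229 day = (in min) 177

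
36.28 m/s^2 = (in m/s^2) 36.28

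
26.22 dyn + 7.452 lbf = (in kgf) 3.38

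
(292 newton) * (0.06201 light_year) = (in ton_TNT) 4.094e+07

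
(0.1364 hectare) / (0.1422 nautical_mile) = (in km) 0.005179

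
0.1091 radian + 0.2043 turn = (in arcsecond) 2.873e+05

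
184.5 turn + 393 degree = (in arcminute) 4.009e+06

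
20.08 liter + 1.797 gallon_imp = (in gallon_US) 7.463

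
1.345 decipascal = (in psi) 1.951e-05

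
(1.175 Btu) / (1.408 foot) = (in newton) 2889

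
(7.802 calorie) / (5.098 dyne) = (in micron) 6.403e+11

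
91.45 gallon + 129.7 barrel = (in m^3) 20.97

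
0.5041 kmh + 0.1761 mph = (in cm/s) 21.88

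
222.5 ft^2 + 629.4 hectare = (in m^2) 6.294e+06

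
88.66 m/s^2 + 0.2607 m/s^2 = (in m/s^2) 88.92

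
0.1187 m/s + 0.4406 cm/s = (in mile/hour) 0.2754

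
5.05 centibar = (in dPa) 5.05e+04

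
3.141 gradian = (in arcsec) 1.018e+04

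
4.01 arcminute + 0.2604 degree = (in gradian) 0.3636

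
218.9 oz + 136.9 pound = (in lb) 150.6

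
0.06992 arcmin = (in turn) 3.237e-06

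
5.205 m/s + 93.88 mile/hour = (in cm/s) 4717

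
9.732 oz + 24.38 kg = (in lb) 54.36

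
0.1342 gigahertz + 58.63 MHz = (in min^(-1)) 1.157e+10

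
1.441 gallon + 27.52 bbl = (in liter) 4381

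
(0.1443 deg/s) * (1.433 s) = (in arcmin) 12.41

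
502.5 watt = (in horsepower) 0.6739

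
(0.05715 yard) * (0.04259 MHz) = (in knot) 4326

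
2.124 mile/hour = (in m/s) 0.9495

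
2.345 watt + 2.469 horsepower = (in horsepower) 2.472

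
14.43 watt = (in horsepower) 0.01935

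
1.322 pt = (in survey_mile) 2.898e-07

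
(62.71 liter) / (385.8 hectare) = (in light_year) 1.718e-24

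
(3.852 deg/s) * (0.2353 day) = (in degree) 7.831e+04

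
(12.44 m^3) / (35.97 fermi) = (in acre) 8.546e+10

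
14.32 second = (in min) 0.2387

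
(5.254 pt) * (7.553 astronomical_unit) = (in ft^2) 2.254e+10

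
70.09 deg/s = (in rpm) 11.68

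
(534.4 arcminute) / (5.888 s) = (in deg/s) 1.513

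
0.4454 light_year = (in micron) 4.214e+21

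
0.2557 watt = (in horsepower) 0.0003429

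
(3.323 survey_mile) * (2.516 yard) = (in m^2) 1.23e+04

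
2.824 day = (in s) 2.44e+05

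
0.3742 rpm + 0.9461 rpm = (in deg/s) 7.922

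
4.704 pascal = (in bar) 4.704e-05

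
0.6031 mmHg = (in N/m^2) 80.41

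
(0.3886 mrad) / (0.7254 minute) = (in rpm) 8.526e-05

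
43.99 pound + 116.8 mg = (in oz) 703.8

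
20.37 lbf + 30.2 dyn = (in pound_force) 20.37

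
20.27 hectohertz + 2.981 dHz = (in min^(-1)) 1.216e+05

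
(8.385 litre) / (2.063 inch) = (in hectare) 1.6e-05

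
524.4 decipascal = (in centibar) 0.05244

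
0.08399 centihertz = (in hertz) 0.0008399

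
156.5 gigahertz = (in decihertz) 1.565e+12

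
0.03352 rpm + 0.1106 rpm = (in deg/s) 0.8647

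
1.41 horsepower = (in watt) 1051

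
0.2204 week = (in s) 1.333e+05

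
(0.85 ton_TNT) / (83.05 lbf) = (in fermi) 9.627e+21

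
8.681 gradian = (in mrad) 136.4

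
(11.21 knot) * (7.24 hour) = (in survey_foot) 4.931e+05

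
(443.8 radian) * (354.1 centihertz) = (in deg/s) 9.004e+04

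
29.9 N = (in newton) 29.9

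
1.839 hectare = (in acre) 4.544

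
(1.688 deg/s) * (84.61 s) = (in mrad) 2493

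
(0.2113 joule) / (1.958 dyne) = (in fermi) 1.079e+19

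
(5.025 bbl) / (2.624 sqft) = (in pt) 9290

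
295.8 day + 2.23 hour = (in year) 0.8107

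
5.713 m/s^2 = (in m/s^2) 5.713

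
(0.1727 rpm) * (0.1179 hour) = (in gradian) 488.7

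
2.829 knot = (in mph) 3.256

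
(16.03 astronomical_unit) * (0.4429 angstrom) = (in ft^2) 1143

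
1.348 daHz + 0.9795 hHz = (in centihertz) 1.114e+04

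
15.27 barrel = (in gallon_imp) 534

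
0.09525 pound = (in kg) 0.0432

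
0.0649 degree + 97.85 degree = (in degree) 97.91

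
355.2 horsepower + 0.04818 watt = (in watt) 2.649e+05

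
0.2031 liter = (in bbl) 0.001277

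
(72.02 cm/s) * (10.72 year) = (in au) 0.001628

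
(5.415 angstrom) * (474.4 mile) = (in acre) 1.022e-07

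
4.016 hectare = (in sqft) 4.323e+05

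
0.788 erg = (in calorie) 1.883e-08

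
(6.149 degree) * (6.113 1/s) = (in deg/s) 37.59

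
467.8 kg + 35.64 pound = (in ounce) 1.707e+04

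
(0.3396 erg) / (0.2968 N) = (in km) 1.144e-10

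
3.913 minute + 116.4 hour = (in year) 0.0133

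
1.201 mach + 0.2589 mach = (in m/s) 497.1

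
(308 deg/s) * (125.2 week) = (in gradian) 2.591e+10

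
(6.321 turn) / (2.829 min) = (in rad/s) 0.234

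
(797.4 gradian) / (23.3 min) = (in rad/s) 0.00896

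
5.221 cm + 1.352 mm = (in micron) 5.356e+04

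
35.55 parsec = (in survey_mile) 6.816e+14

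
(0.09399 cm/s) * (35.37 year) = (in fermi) 1.048e+21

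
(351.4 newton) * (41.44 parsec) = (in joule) 4.493e+20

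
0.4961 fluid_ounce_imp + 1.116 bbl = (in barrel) 1.116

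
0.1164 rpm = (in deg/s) 0.6984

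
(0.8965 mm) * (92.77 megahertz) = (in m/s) 8.317e+04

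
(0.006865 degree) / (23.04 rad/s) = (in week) 8.599e-12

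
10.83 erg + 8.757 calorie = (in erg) 3.664e+08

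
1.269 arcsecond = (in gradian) 0.0003917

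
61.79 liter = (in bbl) 0.3886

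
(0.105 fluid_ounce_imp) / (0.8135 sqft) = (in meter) 3.947e-05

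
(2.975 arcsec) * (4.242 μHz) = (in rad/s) 6.118e-11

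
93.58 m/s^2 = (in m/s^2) 93.58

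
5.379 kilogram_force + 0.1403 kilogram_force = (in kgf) 5.519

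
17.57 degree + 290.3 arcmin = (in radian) 0.3911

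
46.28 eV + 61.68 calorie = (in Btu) 0.2446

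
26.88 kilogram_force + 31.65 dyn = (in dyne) 2.636e+07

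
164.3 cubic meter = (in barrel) 1033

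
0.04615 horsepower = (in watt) 34.41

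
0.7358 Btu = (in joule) 776.3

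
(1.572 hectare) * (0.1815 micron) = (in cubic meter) 0.002853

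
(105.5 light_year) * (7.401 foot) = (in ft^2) 2.424e+19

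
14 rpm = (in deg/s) 84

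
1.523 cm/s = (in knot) 0.0296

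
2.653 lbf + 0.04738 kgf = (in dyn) 1.227e+06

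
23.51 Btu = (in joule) 2.48e+04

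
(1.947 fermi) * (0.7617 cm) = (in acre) 3.665e-21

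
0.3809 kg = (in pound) 0.8397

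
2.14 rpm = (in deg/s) 12.84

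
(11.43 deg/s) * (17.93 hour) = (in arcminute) 4.427e+07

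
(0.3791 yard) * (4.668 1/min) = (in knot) 0.05242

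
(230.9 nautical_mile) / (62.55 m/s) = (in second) 6837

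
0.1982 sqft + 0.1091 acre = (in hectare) 0.04415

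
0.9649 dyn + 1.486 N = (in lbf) 0.3341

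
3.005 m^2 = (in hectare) 0.0003005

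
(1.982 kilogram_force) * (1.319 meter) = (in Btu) 0.0243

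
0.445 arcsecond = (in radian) 2.157e-06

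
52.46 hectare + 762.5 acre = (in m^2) 3.61e+06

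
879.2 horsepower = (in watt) 6.556e+05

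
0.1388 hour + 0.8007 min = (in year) 1.737e-05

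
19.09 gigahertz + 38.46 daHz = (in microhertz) 1.909e+16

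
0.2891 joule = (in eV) 1.804e+18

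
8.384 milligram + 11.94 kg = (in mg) 1.194e+07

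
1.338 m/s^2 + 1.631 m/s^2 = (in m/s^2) 2.969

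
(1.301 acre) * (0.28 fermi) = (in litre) 1.474e-09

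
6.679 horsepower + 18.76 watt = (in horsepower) 6.704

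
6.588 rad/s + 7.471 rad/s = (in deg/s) 805.5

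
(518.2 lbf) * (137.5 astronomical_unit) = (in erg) 4.741e+23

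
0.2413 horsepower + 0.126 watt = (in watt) 180.1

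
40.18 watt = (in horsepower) 0.05388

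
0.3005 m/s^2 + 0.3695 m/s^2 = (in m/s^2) 0.67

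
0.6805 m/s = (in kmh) 2.45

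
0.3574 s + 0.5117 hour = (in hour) 0.5118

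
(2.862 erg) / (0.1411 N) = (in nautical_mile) 1.095e-09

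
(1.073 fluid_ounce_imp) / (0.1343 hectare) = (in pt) 6.435e-05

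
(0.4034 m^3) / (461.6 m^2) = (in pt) 2.477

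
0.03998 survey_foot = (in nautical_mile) 6.58e-06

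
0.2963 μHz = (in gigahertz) 2.963e-16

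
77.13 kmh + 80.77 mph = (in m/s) 57.53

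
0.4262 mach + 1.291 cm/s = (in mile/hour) 324.7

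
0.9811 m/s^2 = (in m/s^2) 0.9811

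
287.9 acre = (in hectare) 116.5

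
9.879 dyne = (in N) 9.879e-05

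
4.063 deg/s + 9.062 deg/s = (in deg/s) 13.12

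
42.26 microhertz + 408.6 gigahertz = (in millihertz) 4.086e+14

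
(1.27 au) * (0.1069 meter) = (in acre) 5.019e+06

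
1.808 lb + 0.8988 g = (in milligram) 8.21e+05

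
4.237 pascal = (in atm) 4.182e-05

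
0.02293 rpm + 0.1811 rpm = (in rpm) 0.204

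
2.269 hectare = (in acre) 5.607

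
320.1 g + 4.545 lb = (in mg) 2.382e+06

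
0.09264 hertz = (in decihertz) 0.9264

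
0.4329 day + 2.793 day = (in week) 0.4608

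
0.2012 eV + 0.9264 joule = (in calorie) 0.2214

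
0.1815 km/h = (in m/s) 0.05042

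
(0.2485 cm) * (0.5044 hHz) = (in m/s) 0.1253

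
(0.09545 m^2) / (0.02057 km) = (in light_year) 4.905e-19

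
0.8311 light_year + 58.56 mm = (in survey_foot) 2.58e+16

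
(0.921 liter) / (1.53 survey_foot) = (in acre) 4.88e-07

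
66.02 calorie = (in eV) 1.724e+21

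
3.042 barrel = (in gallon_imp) 106.4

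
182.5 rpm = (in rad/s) 19.11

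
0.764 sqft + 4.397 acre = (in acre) 4.397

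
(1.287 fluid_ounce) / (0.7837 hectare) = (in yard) 5.311e-09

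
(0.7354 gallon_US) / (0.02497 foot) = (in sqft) 3.937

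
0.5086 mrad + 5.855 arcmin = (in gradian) 0.1408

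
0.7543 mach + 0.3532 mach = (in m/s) 377.1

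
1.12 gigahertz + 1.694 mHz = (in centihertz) 1.12e+11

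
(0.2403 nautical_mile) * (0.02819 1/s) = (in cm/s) 1255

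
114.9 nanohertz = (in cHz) 1.149e-05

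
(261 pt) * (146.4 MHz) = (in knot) 2.62e+07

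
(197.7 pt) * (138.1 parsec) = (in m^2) 2.972e+17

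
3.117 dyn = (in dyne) 3.117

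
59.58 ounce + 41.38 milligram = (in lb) 3.724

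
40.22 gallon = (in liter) 152.2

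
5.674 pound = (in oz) 90.78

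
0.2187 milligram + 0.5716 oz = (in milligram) 1.62e+04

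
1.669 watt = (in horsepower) 0.002238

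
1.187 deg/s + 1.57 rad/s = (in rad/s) 1.591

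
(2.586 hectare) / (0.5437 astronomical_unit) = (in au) 2.125e-18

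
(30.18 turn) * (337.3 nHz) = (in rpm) 0.0006108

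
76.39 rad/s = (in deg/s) 4377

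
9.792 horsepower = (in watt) 7302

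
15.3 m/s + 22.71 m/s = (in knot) 73.89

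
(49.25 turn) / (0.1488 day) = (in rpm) 0.2298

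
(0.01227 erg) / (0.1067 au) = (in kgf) 7.839e-21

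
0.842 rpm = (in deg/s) 5.052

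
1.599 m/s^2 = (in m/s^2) 1.599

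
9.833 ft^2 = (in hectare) 9.135e-05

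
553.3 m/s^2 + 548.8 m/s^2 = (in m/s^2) 1102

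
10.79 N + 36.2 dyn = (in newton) 10.79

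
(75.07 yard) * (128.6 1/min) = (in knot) 286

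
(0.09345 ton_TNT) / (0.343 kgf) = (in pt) 3.295e+11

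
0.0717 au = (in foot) 3.519e+10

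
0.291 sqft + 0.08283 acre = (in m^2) 335.2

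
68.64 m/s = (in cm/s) 6864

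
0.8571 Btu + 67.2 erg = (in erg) 9.043e+09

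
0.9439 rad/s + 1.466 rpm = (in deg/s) 62.88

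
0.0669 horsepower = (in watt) 49.89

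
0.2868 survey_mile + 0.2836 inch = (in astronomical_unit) 3.085e-09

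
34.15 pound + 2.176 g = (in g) 1.549e+04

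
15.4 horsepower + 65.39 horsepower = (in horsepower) 80.79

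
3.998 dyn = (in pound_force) 8.988e-06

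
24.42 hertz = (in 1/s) 24.42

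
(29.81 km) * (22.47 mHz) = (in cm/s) 6.698e+04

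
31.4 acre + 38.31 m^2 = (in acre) 31.41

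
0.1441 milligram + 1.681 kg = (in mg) 1.681e+06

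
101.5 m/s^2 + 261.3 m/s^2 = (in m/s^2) 362.8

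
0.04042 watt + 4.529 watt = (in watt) 4.569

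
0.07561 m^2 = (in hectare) 7.561e-06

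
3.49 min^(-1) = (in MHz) 5.817e-08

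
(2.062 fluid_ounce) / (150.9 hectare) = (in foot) 1.326e-10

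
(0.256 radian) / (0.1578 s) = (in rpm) 15.49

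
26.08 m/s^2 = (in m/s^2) 26.08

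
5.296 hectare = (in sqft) 5.701e+05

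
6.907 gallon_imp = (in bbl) 0.1975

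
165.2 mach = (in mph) 1.258e+05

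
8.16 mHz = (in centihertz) 0.816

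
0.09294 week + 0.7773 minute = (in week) 0.09302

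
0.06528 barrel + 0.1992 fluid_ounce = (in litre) 10.38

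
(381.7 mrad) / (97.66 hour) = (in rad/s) 1.086e-06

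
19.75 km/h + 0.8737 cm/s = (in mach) 0.01614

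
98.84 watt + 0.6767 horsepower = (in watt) 603.5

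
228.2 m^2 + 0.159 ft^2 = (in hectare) 0.02282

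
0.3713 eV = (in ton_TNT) 1.422e-29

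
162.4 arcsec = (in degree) 0.04511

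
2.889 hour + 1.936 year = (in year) 1.936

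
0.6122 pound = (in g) 277.7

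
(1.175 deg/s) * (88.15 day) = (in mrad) 1.562e+08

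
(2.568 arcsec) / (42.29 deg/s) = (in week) 2.789e-11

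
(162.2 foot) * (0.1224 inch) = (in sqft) 1.654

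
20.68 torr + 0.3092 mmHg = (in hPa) 27.98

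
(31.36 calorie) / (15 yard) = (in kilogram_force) 0.9755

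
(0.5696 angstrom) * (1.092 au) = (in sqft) 100.2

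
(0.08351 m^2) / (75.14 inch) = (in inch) 1.723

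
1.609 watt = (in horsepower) 0.002158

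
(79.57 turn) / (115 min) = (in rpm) 0.6919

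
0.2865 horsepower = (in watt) 213.6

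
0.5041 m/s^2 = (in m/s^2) 0.5041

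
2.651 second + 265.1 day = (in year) 0.7263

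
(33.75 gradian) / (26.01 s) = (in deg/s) 1.168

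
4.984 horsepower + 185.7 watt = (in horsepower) 5.233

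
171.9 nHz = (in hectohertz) 1.719e-09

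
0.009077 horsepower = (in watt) 6.769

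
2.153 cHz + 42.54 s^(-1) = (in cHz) 4256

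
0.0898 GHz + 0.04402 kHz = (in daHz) 8.98e+06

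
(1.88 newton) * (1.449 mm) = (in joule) 0.002724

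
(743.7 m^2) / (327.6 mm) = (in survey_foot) 7448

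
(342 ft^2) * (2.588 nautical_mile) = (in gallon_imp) 3.35e+07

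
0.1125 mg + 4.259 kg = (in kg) 4.259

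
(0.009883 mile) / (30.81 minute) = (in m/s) 0.008604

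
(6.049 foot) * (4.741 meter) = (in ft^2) 94.09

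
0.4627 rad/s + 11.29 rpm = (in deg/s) 94.25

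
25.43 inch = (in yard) 0.7064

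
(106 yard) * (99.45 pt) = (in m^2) 3.401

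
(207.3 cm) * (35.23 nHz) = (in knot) 1.42e-07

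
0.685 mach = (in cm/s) 2.332e+04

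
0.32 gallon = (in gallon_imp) 0.2665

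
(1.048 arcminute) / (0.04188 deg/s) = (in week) 6.896e-07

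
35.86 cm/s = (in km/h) 1.291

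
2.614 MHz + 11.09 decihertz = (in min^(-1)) 1.568e+08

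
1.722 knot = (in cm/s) 88.59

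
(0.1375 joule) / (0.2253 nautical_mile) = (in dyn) 32.95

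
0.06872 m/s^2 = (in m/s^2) 0.06872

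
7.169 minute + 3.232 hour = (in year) 0.0003826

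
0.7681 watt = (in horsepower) 0.00103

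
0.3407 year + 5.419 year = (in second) 1.816e+08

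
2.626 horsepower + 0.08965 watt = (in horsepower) 2.626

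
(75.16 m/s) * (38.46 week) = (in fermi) 1.748e+24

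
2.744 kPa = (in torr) 20.58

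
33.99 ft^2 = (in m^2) 3.158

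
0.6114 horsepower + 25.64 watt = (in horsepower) 0.6458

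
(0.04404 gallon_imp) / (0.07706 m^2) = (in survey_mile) 1.614e-06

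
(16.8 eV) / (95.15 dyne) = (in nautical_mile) 1.527e-18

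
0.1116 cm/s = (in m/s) 0.001116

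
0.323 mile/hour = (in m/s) 0.1444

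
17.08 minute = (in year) 3.25e-05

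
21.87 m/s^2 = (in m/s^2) 21.87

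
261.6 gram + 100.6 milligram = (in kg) 0.2617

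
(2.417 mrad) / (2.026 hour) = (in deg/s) 1.899e-05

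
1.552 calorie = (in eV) 4.053e+19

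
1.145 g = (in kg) 0.001145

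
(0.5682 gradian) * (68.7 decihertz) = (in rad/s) 0.06132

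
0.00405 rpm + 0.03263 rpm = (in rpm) 0.03668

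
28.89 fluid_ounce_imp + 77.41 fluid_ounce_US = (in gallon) 0.8216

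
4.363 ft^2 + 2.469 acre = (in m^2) 9992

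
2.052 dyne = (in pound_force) 4.613e-06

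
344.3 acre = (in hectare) 139.3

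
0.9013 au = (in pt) 3.822e+14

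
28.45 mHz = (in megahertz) 2.845e-08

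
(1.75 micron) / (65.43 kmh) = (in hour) 2.675e-11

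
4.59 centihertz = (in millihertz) 45.9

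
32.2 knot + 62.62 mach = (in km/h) 7.682e+04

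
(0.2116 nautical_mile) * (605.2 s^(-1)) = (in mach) 696.5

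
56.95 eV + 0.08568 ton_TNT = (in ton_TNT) 0.08568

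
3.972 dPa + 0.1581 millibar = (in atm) 0.00016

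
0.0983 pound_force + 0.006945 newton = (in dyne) 4.442e+04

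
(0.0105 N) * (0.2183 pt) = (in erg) 8.086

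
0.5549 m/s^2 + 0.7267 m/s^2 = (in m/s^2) 1.282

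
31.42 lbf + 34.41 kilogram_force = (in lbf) 107.3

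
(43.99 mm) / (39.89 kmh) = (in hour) 1.103e-06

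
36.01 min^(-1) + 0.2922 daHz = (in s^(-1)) 3.522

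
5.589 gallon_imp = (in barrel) 0.1598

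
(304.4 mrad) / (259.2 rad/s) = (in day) 1.359e-08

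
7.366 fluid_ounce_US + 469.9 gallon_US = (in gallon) 470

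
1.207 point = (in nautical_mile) 2.299e-07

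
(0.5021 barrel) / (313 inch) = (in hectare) 1.004e-06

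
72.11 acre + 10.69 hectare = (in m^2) 3.987e+05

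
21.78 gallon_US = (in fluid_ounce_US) 2788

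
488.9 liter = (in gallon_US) 129.2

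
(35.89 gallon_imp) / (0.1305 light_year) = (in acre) 3.266e-20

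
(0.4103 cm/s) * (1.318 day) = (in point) 1.324e+06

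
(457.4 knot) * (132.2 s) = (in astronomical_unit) 2.079e-07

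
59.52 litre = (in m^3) 0.05952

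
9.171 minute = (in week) 0.0009098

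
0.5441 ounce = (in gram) 15.42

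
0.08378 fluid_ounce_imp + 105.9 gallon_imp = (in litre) 481.4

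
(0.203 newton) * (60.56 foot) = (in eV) 2.339e+19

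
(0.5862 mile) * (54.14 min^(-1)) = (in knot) 1655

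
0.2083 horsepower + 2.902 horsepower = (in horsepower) 3.11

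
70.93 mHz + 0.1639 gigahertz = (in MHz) 163.9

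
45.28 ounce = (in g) 1284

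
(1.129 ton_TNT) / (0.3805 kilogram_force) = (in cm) 1.266e+11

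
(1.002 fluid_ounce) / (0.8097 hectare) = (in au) 2.446e-20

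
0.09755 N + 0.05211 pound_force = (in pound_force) 0.07404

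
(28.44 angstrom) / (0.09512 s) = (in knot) 5.812e-08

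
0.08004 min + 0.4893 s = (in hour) 0.00147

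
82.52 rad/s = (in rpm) 788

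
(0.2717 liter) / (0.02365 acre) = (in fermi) 2.839e+09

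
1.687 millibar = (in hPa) 1.687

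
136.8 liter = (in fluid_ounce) 4626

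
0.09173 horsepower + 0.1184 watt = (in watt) 68.52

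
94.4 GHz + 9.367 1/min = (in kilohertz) 9.44e+07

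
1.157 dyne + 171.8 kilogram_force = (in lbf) 378.8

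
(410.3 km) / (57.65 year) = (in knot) 0.0004387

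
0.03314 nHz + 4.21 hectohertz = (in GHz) 4.21e-07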